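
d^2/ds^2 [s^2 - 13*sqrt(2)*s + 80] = 2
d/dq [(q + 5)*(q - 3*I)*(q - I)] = 3*q^2 + q*(10 - 8*I) - 3 - 20*I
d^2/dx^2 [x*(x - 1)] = 2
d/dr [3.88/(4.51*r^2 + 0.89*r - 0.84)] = (-34.9976*r - 3.4532)/(4.51*r^2 + 0.89*r - 0.84)^2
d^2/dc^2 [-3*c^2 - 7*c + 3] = -6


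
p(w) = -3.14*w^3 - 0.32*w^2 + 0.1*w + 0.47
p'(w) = -9.42*w^2 - 0.64*w + 0.1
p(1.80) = -18.70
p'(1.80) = -31.57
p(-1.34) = 7.32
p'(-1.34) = -15.96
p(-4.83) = 346.33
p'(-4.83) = -216.57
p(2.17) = -32.91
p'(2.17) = -45.65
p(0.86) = -1.68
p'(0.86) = -7.42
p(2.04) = -27.32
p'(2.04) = -40.41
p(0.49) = 0.07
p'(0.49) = -2.48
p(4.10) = -220.91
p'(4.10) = -160.87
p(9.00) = -2313.61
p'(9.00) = -768.68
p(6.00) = -688.69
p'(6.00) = -342.86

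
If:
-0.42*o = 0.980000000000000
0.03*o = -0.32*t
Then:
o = -2.33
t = 0.22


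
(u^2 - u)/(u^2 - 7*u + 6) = u/(u - 6)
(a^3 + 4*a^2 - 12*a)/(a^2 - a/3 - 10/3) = 3*a*(a + 6)/(3*a + 5)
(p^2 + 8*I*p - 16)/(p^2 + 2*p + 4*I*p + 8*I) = (p + 4*I)/(p + 2)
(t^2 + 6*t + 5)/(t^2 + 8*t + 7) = (t + 5)/(t + 7)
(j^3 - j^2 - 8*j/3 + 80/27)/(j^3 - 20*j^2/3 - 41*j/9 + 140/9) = (j - 4/3)/(j - 7)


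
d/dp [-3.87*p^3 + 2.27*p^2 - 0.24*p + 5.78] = -11.61*p^2 + 4.54*p - 0.24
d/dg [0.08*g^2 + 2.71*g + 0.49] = 0.16*g + 2.71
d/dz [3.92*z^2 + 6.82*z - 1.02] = 7.84*z + 6.82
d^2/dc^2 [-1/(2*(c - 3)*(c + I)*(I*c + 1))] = I*(6*c^4 - 24*c^3 + 30*c^2 - 8)/(c^9 - 9*c^8 + 30*c^7 - 54*c^6 + 84*c^5 - 108*c^4 + 82*c^3 - 90*c^2 + 27*c - 27)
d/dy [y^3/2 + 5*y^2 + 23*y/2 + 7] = 3*y^2/2 + 10*y + 23/2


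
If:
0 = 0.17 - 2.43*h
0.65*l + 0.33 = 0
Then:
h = 0.07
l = -0.51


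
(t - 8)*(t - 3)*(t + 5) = t^3 - 6*t^2 - 31*t + 120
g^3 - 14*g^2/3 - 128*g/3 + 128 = (g - 8)*(g - 8/3)*(g + 6)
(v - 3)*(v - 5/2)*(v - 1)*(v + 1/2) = v^4 - 6*v^3 + 39*v^2/4 - v - 15/4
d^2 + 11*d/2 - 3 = (d - 1/2)*(d + 6)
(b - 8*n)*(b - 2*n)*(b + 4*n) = b^3 - 6*b^2*n - 24*b*n^2 + 64*n^3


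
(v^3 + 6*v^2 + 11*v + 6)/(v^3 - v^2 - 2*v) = (v^2 + 5*v + 6)/(v*(v - 2))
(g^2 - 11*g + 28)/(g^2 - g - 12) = (g - 7)/(g + 3)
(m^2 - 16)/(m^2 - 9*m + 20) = (m + 4)/(m - 5)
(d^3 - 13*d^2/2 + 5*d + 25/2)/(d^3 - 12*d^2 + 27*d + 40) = (d - 5/2)/(d - 8)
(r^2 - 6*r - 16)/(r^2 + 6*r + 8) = (r - 8)/(r + 4)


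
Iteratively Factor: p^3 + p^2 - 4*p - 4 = (p + 2)*(p^2 - p - 2) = (p - 2)*(p + 2)*(p + 1)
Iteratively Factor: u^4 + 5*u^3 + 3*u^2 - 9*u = (u - 1)*(u^3 + 6*u^2 + 9*u) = (u - 1)*(u + 3)*(u^2 + 3*u) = (u - 1)*(u + 3)^2*(u)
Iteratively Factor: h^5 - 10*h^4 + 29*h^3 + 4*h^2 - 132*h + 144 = (h - 4)*(h^4 - 6*h^3 + 5*h^2 + 24*h - 36) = (h - 4)*(h + 2)*(h^3 - 8*h^2 + 21*h - 18) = (h - 4)*(h - 2)*(h + 2)*(h^2 - 6*h + 9) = (h - 4)*(h - 3)*(h - 2)*(h + 2)*(h - 3)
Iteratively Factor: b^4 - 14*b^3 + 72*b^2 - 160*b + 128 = (b - 4)*(b^3 - 10*b^2 + 32*b - 32) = (b - 4)^2*(b^2 - 6*b + 8) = (b - 4)^2*(b - 2)*(b - 4)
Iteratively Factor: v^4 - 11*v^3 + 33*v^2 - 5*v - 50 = (v - 5)*(v^3 - 6*v^2 + 3*v + 10) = (v - 5)*(v + 1)*(v^2 - 7*v + 10) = (v - 5)*(v - 2)*(v + 1)*(v - 5)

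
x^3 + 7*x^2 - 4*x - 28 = (x - 2)*(x + 2)*(x + 7)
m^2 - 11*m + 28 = (m - 7)*(m - 4)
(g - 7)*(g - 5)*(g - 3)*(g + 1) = g^4 - 14*g^3 + 56*g^2 - 34*g - 105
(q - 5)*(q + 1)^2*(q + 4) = q^4 + q^3 - 21*q^2 - 41*q - 20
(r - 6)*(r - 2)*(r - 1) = r^3 - 9*r^2 + 20*r - 12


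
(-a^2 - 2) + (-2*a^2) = -3*a^2 - 2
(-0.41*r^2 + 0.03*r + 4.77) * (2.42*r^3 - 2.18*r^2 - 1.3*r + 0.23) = -0.9922*r^5 + 0.9664*r^4 + 12.011*r^3 - 10.5319*r^2 - 6.1941*r + 1.0971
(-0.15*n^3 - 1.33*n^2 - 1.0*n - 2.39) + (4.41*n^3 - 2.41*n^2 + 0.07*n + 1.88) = 4.26*n^3 - 3.74*n^2 - 0.93*n - 0.51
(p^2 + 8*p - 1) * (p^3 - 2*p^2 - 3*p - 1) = p^5 + 6*p^4 - 20*p^3 - 23*p^2 - 5*p + 1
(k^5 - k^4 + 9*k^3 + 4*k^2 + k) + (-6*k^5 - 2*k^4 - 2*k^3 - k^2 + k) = -5*k^5 - 3*k^4 + 7*k^3 + 3*k^2 + 2*k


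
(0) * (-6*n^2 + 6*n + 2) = 0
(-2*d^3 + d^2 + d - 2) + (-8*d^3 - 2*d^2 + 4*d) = -10*d^3 - d^2 + 5*d - 2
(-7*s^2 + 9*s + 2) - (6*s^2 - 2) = -13*s^2 + 9*s + 4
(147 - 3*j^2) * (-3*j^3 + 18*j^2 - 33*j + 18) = 9*j^5 - 54*j^4 - 342*j^3 + 2592*j^2 - 4851*j + 2646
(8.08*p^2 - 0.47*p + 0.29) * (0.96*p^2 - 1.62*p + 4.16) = 7.7568*p^4 - 13.5408*p^3 + 34.6526*p^2 - 2.425*p + 1.2064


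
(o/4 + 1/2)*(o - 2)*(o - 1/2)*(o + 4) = o^4/4 + 7*o^3/8 - 3*o^2/2 - 7*o/2 + 2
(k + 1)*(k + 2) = k^2 + 3*k + 2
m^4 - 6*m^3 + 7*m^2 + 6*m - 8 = (m - 4)*(m - 2)*(m - 1)*(m + 1)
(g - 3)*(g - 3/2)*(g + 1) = g^3 - 7*g^2/2 + 9/2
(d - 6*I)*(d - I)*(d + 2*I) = d^3 - 5*I*d^2 + 8*d - 12*I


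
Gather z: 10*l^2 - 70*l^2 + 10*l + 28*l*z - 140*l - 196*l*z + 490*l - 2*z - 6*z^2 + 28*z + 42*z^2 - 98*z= -60*l^2 + 360*l + 36*z^2 + z*(-168*l - 72)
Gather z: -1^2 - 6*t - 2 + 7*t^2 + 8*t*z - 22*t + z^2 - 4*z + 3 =7*t^2 - 28*t + z^2 + z*(8*t - 4)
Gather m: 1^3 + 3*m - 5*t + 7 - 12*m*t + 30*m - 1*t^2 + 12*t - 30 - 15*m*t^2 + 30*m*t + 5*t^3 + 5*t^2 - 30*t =m*(-15*t^2 + 18*t + 33) + 5*t^3 + 4*t^2 - 23*t - 22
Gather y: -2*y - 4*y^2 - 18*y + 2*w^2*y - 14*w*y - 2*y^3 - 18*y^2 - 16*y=-2*y^3 - 22*y^2 + y*(2*w^2 - 14*w - 36)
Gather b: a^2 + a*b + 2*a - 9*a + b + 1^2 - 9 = a^2 - 7*a + b*(a + 1) - 8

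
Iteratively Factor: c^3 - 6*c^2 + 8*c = (c - 4)*(c^2 - 2*c) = (c - 4)*(c - 2)*(c)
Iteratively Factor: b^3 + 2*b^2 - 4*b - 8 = (b - 2)*(b^2 + 4*b + 4) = (b - 2)*(b + 2)*(b + 2)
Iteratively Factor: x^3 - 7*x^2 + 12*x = (x - 4)*(x^2 - 3*x) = x*(x - 4)*(x - 3)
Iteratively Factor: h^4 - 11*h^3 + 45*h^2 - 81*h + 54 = (h - 2)*(h^3 - 9*h^2 + 27*h - 27) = (h - 3)*(h - 2)*(h^2 - 6*h + 9) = (h - 3)^2*(h - 2)*(h - 3)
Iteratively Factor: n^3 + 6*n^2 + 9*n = (n + 3)*(n^2 + 3*n) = (n + 3)^2*(n)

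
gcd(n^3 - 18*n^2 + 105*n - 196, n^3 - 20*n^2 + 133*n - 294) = n^2 - 14*n + 49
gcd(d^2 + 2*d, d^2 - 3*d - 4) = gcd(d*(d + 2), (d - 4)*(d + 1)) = 1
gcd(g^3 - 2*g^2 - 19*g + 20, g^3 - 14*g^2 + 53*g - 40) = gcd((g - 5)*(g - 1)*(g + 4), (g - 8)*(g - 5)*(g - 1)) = g^2 - 6*g + 5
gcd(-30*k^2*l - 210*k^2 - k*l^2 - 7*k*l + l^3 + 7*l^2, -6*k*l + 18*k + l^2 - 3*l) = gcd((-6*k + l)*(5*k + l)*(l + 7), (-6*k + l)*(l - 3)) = 6*k - l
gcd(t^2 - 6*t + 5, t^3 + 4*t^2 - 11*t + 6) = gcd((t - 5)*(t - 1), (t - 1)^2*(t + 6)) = t - 1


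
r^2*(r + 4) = r^3 + 4*r^2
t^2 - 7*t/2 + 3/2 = (t - 3)*(t - 1/2)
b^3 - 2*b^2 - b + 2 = (b - 2)*(b - 1)*(b + 1)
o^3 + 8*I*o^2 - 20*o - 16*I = (o + 2*I)^2*(o + 4*I)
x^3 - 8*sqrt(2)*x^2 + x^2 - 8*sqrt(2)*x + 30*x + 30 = (x + 1)*(x - 5*sqrt(2))*(x - 3*sqrt(2))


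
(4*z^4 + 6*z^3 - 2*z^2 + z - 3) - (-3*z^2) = 4*z^4 + 6*z^3 + z^2 + z - 3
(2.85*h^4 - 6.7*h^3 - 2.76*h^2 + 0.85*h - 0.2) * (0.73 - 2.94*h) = -8.379*h^5 + 21.7785*h^4 + 3.2234*h^3 - 4.5138*h^2 + 1.2085*h - 0.146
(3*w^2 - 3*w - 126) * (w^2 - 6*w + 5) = 3*w^4 - 21*w^3 - 93*w^2 + 741*w - 630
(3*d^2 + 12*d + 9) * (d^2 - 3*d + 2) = 3*d^4 + 3*d^3 - 21*d^2 - 3*d + 18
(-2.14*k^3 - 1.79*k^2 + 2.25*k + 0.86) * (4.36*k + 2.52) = -9.3304*k^4 - 13.1972*k^3 + 5.2992*k^2 + 9.4196*k + 2.1672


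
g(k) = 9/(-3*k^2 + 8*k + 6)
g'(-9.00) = -0.00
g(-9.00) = -0.03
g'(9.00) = 0.02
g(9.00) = -0.05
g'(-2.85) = -0.13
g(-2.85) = -0.22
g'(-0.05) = -2.39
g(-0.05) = 1.61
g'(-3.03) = -0.11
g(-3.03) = -0.20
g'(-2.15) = -0.30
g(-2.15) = -0.36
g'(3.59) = 7.83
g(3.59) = -2.28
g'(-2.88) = -0.13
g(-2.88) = -0.21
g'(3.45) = 25.73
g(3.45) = -4.27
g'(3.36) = 111.93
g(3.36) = -9.10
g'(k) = 9*(6*k - 8)/(-3*k^2 + 8*k + 6)^2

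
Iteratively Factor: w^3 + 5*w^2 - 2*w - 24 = (w + 4)*(w^2 + w - 6) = (w + 3)*(w + 4)*(w - 2)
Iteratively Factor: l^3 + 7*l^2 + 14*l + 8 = (l + 1)*(l^2 + 6*l + 8) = (l + 1)*(l + 4)*(l + 2)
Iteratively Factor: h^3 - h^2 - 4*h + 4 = (h + 2)*(h^2 - 3*h + 2) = (h - 2)*(h + 2)*(h - 1)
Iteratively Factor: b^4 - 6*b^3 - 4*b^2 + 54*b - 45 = (b - 5)*(b^3 - b^2 - 9*b + 9) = (b - 5)*(b + 3)*(b^2 - 4*b + 3) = (b - 5)*(b - 1)*(b + 3)*(b - 3)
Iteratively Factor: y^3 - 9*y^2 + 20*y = (y - 5)*(y^2 - 4*y) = y*(y - 5)*(y - 4)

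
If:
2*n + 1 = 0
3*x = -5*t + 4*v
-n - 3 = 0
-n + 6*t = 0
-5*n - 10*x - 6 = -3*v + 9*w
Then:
No Solution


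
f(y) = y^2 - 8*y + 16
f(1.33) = 7.13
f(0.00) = 16.00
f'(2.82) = -2.36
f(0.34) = 13.40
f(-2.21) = 38.56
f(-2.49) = 42.12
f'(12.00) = 16.00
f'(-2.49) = -12.98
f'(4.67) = 1.34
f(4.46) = 0.21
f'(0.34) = -7.32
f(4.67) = 0.45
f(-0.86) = 23.62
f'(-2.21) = -12.42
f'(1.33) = -5.34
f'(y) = 2*y - 8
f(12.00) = 64.00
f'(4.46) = 0.92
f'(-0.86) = -9.72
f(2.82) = 1.39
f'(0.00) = -8.00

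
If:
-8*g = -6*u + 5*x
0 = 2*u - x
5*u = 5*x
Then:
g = 0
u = 0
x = 0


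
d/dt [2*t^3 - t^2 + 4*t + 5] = 6*t^2 - 2*t + 4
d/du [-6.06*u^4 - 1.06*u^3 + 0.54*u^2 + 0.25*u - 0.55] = -24.24*u^3 - 3.18*u^2 + 1.08*u + 0.25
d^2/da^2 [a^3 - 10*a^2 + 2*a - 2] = 6*a - 20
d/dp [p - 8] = 1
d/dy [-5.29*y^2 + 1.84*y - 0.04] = 1.84 - 10.58*y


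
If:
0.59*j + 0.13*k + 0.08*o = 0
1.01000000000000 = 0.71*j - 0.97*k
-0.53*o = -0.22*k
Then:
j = 0.24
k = -0.87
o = -0.36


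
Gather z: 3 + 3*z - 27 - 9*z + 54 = 30 - 6*z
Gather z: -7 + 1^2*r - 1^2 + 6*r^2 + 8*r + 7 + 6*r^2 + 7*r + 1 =12*r^2 + 16*r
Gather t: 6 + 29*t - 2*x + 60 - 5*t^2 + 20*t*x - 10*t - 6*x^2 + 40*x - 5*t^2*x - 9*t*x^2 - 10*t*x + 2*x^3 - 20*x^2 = t^2*(-5*x - 5) + t*(-9*x^2 + 10*x + 19) + 2*x^3 - 26*x^2 + 38*x + 66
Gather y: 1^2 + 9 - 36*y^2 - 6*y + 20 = -36*y^2 - 6*y + 30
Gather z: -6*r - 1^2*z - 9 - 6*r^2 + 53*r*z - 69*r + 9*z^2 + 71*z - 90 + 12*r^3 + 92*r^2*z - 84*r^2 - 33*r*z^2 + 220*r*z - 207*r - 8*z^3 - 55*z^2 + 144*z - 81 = 12*r^3 - 90*r^2 - 282*r - 8*z^3 + z^2*(-33*r - 46) + z*(92*r^2 + 273*r + 214) - 180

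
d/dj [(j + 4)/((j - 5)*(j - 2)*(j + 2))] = (-2*j^3 - 7*j^2 + 40*j + 36)/(j^6 - 10*j^5 + 17*j^4 + 80*j^3 - 184*j^2 - 160*j + 400)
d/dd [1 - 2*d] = -2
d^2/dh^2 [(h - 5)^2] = 2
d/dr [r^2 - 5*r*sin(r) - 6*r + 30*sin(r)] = -5*r*cos(r) + 2*r - 5*sin(r) + 30*cos(r) - 6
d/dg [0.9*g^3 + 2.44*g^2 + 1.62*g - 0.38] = 2.7*g^2 + 4.88*g + 1.62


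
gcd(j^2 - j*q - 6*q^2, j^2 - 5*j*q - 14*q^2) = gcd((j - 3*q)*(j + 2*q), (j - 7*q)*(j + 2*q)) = j + 2*q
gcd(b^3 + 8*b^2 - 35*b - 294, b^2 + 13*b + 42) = b + 7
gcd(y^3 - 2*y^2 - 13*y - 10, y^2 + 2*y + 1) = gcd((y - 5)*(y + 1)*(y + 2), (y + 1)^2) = y + 1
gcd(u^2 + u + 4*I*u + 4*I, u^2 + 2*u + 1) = u + 1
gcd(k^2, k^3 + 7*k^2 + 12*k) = k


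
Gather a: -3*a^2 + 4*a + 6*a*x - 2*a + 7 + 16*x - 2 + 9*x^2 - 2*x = -3*a^2 + a*(6*x + 2) + 9*x^2 + 14*x + 5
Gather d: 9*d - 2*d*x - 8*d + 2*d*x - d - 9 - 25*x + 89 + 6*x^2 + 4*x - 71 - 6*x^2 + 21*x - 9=0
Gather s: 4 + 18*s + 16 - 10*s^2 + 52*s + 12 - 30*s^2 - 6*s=-40*s^2 + 64*s + 32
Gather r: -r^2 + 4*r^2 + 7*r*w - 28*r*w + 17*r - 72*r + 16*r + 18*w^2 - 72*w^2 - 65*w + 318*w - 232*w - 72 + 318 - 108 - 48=3*r^2 + r*(-21*w - 39) - 54*w^2 + 21*w + 90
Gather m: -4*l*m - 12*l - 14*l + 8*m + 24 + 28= -26*l + m*(8 - 4*l) + 52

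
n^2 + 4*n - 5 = (n - 1)*(n + 5)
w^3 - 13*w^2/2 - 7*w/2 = w*(w - 7)*(w + 1/2)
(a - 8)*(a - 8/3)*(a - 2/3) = a^3 - 34*a^2/3 + 256*a/9 - 128/9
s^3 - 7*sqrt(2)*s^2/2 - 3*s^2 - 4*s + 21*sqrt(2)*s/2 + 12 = (s - 3)*(s - 4*sqrt(2))*(s + sqrt(2)/2)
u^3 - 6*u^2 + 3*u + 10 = (u - 5)*(u - 2)*(u + 1)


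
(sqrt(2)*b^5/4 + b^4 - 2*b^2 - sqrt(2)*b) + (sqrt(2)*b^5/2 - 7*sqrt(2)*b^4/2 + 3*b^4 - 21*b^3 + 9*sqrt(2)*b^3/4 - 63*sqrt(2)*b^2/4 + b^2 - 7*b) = 3*sqrt(2)*b^5/4 - 7*sqrt(2)*b^4/2 + 4*b^4 - 21*b^3 + 9*sqrt(2)*b^3/4 - 63*sqrt(2)*b^2/4 - b^2 - 7*b - sqrt(2)*b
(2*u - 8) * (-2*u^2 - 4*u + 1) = -4*u^3 + 8*u^2 + 34*u - 8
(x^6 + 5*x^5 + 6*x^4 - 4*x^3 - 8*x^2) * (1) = x^6 + 5*x^5 + 6*x^4 - 4*x^3 - 8*x^2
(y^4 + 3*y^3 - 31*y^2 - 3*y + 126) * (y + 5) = y^5 + 8*y^4 - 16*y^3 - 158*y^2 + 111*y + 630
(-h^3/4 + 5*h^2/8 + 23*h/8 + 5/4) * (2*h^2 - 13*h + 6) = -h^5/2 + 9*h^4/2 - 31*h^3/8 - 249*h^2/8 + h + 15/2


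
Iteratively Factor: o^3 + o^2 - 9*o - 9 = (o + 1)*(o^2 - 9) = (o - 3)*(o + 1)*(o + 3)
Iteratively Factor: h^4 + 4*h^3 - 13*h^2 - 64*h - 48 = (h + 3)*(h^3 + h^2 - 16*h - 16) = (h + 3)*(h + 4)*(h^2 - 3*h - 4) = (h - 4)*(h + 3)*(h + 4)*(h + 1)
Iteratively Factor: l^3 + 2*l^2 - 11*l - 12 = (l + 4)*(l^2 - 2*l - 3) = (l + 1)*(l + 4)*(l - 3)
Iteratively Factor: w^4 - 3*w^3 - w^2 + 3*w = (w + 1)*(w^3 - 4*w^2 + 3*w) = w*(w + 1)*(w^2 - 4*w + 3) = w*(w - 3)*(w + 1)*(w - 1)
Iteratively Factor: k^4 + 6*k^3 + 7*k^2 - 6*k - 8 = (k + 1)*(k^3 + 5*k^2 + 2*k - 8) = (k + 1)*(k + 2)*(k^2 + 3*k - 4) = (k - 1)*(k + 1)*(k + 2)*(k + 4)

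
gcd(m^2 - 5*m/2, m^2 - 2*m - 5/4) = m - 5/2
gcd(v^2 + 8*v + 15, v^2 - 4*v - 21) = v + 3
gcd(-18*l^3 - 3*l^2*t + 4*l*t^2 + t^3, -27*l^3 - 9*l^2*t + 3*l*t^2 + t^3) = 9*l^2 + 6*l*t + t^2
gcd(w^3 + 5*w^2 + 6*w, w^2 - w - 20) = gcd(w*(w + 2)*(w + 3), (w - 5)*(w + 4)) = 1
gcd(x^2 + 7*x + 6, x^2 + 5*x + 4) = x + 1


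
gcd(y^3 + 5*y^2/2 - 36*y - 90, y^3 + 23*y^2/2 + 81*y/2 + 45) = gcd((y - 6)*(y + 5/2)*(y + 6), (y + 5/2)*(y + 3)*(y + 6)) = y^2 + 17*y/2 + 15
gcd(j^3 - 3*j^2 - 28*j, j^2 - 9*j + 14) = j - 7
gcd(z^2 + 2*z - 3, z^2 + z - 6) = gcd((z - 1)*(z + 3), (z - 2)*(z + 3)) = z + 3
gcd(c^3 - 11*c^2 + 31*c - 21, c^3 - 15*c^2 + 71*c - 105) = c^2 - 10*c + 21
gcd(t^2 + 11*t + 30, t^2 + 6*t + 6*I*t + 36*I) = t + 6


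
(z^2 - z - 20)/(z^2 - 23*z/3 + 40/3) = 3*(z + 4)/(3*z - 8)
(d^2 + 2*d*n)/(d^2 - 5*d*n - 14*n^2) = d/(d - 7*n)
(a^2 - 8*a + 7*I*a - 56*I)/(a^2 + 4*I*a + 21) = (a - 8)/(a - 3*I)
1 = 1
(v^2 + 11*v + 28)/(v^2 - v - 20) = (v + 7)/(v - 5)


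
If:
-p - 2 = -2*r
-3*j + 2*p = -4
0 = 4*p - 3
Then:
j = 11/6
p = 3/4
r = 11/8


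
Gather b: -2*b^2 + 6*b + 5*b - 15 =-2*b^2 + 11*b - 15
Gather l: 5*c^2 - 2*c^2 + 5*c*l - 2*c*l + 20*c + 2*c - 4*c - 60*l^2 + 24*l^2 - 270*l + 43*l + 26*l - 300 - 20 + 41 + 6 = 3*c^2 + 18*c - 36*l^2 + l*(3*c - 201) - 273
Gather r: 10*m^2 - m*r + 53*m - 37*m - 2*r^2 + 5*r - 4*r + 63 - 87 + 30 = 10*m^2 + 16*m - 2*r^2 + r*(1 - m) + 6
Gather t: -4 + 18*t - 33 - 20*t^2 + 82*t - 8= -20*t^2 + 100*t - 45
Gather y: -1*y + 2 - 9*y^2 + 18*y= -9*y^2 + 17*y + 2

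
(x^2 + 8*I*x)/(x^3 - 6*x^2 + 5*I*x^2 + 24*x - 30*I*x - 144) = x/(x^2 - 3*x*(2 + I) + 18*I)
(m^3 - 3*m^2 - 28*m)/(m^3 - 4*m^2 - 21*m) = (m + 4)/(m + 3)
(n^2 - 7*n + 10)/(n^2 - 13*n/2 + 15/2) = 2*(n - 2)/(2*n - 3)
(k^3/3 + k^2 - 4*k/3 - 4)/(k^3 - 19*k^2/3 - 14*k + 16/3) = (k^2 + k - 6)/(3*k^2 - 25*k + 8)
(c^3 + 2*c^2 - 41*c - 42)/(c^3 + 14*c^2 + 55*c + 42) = (c - 6)/(c + 6)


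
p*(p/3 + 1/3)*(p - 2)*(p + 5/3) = p^4/3 + 2*p^3/9 - 11*p^2/9 - 10*p/9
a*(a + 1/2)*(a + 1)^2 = a^4 + 5*a^3/2 + 2*a^2 + a/2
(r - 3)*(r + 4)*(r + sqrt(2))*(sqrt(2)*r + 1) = sqrt(2)*r^4 + sqrt(2)*r^3 + 3*r^3 - 11*sqrt(2)*r^2 + 3*r^2 - 36*r + sqrt(2)*r - 12*sqrt(2)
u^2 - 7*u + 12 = (u - 4)*(u - 3)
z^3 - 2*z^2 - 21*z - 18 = (z - 6)*(z + 1)*(z + 3)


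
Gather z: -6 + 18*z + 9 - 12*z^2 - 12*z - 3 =-12*z^2 + 6*z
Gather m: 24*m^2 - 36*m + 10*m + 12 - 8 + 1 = 24*m^2 - 26*m + 5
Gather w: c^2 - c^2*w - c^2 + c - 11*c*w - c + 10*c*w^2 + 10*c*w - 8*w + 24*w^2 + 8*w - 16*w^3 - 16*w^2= -16*w^3 + w^2*(10*c + 8) + w*(-c^2 - c)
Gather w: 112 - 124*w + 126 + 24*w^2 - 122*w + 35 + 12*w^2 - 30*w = 36*w^2 - 276*w + 273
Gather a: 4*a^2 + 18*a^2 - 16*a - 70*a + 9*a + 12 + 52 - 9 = 22*a^2 - 77*a + 55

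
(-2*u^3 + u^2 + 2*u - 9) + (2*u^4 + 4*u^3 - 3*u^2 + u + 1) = 2*u^4 + 2*u^3 - 2*u^2 + 3*u - 8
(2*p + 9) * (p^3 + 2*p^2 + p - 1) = 2*p^4 + 13*p^3 + 20*p^2 + 7*p - 9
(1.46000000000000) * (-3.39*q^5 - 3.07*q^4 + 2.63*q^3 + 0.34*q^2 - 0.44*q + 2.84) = -4.9494*q^5 - 4.4822*q^4 + 3.8398*q^3 + 0.4964*q^2 - 0.6424*q + 4.1464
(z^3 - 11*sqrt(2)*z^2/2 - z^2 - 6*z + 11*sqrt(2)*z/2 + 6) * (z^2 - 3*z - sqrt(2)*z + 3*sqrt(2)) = z^5 - 13*sqrt(2)*z^4/2 - 4*z^4 + 8*z^3 + 26*sqrt(2)*z^3 - 20*z^2 - 27*sqrt(2)*z^2/2 - 24*sqrt(2)*z + 15*z + 18*sqrt(2)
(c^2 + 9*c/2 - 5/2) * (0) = 0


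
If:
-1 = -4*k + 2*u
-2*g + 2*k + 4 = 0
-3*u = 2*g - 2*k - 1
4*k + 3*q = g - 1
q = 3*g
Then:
No Solution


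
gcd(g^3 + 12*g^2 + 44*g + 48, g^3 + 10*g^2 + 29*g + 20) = g + 4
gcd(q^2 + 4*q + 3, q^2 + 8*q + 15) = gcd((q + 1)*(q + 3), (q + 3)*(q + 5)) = q + 3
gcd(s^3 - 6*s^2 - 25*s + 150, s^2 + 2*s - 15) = s + 5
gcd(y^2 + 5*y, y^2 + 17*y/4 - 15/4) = y + 5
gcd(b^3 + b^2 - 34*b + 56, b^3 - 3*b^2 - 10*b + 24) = b^2 - 6*b + 8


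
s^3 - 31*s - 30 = (s - 6)*(s + 1)*(s + 5)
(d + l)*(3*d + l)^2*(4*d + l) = 36*d^4 + 69*d^3*l + 43*d^2*l^2 + 11*d*l^3 + l^4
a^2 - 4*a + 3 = (a - 3)*(a - 1)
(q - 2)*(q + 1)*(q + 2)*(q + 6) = q^4 + 7*q^3 + 2*q^2 - 28*q - 24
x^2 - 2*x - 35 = (x - 7)*(x + 5)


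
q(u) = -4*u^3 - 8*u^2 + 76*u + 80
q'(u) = -12*u^2 - 16*u + 76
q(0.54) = 118.08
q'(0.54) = 63.86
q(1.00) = 144.00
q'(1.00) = 48.00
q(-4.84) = -21.73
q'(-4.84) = -127.67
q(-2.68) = -104.14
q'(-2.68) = 32.69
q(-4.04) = -93.86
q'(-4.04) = -55.22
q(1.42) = 160.34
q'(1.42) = 29.08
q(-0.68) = 25.88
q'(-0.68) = 81.33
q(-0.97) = 2.40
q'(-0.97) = 80.23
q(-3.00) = -112.00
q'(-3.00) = 16.00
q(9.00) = -2800.00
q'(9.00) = -1040.00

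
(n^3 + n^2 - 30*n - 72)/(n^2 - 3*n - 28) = (n^2 - 3*n - 18)/(n - 7)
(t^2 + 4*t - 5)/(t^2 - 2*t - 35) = (t - 1)/(t - 7)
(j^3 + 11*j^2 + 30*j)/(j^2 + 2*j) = (j^2 + 11*j + 30)/(j + 2)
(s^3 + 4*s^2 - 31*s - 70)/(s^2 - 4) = (s^2 + 2*s - 35)/(s - 2)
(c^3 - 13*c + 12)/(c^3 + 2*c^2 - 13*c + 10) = (c^2 + c - 12)/(c^2 + 3*c - 10)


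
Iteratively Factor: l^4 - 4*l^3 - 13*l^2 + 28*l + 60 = (l + 2)*(l^3 - 6*l^2 - l + 30) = (l - 5)*(l + 2)*(l^2 - l - 6) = (l - 5)*(l - 3)*(l + 2)*(l + 2)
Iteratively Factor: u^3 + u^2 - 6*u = (u)*(u^2 + u - 6) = u*(u - 2)*(u + 3)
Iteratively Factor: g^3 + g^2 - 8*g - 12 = (g + 2)*(g^2 - g - 6) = (g + 2)^2*(g - 3)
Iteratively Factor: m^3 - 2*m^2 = (m)*(m^2 - 2*m) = m*(m - 2)*(m)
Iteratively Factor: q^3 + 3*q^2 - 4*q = (q + 4)*(q^2 - q) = (q - 1)*(q + 4)*(q)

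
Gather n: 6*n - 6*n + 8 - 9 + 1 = 0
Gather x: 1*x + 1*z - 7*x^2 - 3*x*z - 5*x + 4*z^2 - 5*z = -7*x^2 + x*(-3*z - 4) + 4*z^2 - 4*z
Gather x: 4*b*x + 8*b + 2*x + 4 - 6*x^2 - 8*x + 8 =8*b - 6*x^2 + x*(4*b - 6) + 12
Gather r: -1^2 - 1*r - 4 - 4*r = -5*r - 5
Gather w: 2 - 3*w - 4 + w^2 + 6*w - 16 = w^2 + 3*w - 18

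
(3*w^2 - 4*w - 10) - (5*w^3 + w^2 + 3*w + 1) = -5*w^3 + 2*w^2 - 7*w - 11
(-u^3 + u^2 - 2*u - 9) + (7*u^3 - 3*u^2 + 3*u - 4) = 6*u^3 - 2*u^2 + u - 13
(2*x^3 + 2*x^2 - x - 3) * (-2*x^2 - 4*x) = -4*x^5 - 12*x^4 - 6*x^3 + 10*x^2 + 12*x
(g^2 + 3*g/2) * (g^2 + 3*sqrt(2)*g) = g^4 + 3*g^3/2 + 3*sqrt(2)*g^3 + 9*sqrt(2)*g^2/2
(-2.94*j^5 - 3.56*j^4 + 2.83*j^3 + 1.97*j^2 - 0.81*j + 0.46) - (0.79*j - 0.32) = -2.94*j^5 - 3.56*j^4 + 2.83*j^3 + 1.97*j^2 - 1.6*j + 0.78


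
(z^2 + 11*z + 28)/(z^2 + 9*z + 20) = (z + 7)/(z + 5)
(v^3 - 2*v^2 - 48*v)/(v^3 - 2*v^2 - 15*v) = (-v^2 + 2*v + 48)/(-v^2 + 2*v + 15)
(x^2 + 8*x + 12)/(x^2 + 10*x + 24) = (x + 2)/(x + 4)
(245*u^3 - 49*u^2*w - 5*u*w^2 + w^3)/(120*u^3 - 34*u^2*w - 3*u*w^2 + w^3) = (49*u^2 - w^2)/(24*u^2 - 2*u*w - w^2)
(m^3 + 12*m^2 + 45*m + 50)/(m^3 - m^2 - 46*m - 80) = (m + 5)/(m - 8)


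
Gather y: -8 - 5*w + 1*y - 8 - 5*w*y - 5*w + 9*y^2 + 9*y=-10*w + 9*y^2 + y*(10 - 5*w) - 16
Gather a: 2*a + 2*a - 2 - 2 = 4*a - 4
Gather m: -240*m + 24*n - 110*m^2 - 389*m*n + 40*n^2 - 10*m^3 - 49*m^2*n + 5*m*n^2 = -10*m^3 + m^2*(-49*n - 110) + m*(5*n^2 - 389*n - 240) + 40*n^2 + 24*n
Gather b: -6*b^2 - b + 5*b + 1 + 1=-6*b^2 + 4*b + 2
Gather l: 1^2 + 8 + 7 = 16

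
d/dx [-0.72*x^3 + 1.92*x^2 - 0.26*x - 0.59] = -2.16*x^2 + 3.84*x - 0.26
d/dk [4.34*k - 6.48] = 4.34000000000000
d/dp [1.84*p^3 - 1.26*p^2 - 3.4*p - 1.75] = 5.52*p^2 - 2.52*p - 3.4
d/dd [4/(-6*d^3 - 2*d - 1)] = 8*(9*d^2 + 1)/(6*d^3 + 2*d + 1)^2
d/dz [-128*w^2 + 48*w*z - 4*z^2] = 48*w - 8*z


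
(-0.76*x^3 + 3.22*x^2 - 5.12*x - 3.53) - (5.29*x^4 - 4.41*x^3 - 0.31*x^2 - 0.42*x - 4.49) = -5.29*x^4 + 3.65*x^3 + 3.53*x^2 - 4.7*x + 0.96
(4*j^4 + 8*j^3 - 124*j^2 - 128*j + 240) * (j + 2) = 4*j^5 + 16*j^4 - 108*j^3 - 376*j^2 - 16*j + 480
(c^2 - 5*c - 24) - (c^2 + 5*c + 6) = -10*c - 30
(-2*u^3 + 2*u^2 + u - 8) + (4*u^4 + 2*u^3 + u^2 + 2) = 4*u^4 + 3*u^2 + u - 6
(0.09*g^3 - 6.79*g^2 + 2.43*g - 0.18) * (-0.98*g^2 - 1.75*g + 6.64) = -0.0882*g^5 + 6.4967*g^4 + 10.0987*g^3 - 49.1617*g^2 + 16.4502*g - 1.1952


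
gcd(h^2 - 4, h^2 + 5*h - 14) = h - 2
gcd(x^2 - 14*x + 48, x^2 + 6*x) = 1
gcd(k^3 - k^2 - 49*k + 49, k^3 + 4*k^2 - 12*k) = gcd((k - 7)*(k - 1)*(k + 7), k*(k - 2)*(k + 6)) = 1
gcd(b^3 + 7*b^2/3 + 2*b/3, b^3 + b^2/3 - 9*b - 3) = b + 1/3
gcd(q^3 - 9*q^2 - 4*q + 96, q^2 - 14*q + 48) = q - 8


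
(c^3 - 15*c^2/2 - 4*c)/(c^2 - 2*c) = (c^2 - 15*c/2 - 4)/(c - 2)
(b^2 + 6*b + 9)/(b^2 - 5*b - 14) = (b^2 + 6*b + 9)/(b^2 - 5*b - 14)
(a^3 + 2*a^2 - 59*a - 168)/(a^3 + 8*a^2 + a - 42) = (a - 8)/(a - 2)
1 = 1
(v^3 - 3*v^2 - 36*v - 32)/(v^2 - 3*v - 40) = (v^2 + 5*v + 4)/(v + 5)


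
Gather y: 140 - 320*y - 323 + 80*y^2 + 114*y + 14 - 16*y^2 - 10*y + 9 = 64*y^2 - 216*y - 160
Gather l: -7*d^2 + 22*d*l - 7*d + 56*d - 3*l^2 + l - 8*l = -7*d^2 + 49*d - 3*l^2 + l*(22*d - 7)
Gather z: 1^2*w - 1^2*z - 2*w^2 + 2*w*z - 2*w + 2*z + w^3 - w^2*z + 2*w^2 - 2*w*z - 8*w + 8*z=w^3 - 9*w + z*(9 - w^2)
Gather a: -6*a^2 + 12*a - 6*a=-6*a^2 + 6*a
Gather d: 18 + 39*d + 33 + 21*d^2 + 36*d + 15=21*d^2 + 75*d + 66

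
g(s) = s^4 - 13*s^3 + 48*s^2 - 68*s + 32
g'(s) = 4*s^3 - 39*s^2 + 96*s - 68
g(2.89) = -7.65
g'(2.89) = -19.74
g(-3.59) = 1662.34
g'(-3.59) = -1100.35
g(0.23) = 18.74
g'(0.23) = -47.93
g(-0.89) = 140.33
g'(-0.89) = -187.15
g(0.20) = 20.22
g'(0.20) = -50.33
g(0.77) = 2.52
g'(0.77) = -15.38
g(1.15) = -0.74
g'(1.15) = -3.09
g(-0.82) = 127.66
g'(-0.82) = -175.15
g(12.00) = 4400.00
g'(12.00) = 2380.00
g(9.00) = 392.00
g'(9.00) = 553.00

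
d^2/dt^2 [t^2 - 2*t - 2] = 2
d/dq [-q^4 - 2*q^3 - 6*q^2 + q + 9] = -4*q^3 - 6*q^2 - 12*q + 1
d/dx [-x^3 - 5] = -3*x^2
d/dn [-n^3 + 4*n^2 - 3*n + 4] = -3*n^2 + 8*n - 3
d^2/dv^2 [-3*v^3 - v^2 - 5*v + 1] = -18*v - 2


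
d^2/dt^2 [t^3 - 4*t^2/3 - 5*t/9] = 6*t - 8/3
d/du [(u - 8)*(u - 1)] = 2*u - 9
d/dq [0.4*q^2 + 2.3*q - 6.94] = 0.8*q + 2.3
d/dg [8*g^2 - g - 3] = 16*g - 1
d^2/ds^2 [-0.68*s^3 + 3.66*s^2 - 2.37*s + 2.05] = 7.32 - 4.08*s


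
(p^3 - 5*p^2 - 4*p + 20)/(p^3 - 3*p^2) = (p^3 - 5*p^2 - 4*p + 20)/(p^2*(p - 3))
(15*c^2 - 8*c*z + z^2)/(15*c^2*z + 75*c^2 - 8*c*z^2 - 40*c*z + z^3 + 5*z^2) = 1/(z + 5)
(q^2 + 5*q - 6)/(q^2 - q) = (q + 6)/q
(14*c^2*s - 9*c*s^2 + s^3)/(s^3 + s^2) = (14*c^2 - 9*c*s + s^2)/(s*(s + 1))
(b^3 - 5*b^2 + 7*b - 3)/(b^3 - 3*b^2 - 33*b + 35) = (b^2 - 4*b + 3)/(b^2 - 2*b - 35)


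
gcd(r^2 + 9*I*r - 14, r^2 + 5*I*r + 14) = r + 7*I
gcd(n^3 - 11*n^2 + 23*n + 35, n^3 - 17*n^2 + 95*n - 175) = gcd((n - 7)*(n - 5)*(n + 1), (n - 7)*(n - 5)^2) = n^2 - 12*n + 35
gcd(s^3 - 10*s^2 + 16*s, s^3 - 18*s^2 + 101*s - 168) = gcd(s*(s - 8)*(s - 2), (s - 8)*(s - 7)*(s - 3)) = s - 8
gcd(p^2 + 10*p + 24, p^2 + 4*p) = p + 4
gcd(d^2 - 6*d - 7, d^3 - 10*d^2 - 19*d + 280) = d - 7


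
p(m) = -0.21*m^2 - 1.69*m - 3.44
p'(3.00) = -2.95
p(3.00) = -10.40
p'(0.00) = -1.69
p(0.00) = -3.44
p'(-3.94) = -0.04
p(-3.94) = -0.04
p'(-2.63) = -0.59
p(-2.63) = -0.45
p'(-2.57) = -0.61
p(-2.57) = -0.48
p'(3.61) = -3.21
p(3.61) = -12.28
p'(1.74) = -2.42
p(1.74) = -7.02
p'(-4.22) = 0.08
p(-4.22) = -0.05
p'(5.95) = -4.19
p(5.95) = -20.93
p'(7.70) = -4.92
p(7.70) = -28.90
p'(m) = -0.42*m - 1.69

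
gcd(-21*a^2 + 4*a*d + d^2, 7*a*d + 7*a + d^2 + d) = 7*a + d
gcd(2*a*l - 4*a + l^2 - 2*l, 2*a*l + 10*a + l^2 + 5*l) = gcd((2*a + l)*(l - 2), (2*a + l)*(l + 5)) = 2*a + l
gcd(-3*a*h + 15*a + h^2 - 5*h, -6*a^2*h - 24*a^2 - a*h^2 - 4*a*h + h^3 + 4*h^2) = 3*a - h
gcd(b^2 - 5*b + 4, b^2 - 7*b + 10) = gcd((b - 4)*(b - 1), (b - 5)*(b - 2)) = 1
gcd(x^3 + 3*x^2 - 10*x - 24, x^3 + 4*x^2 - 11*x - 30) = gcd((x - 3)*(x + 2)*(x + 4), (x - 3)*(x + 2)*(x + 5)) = x^2 - x - 6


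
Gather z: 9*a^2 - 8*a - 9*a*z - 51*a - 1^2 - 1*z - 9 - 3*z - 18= 9*a^2 - 59*a + z*(-9*a - 4) - 28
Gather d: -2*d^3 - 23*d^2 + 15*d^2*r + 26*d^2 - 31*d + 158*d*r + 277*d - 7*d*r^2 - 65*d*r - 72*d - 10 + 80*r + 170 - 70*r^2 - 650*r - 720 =-2*d^3 + d^2*(15*r + 3) + d*(-7*r^2 + 93*r + 174) - 70*r^2 - 570*r - 560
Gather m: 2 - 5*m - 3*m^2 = -3*m^2 - 5*m + 2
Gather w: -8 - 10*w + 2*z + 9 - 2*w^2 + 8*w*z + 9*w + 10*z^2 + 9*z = -2*w^2 + w*(8*z - 1) + 10*z^2 + 11*z + 1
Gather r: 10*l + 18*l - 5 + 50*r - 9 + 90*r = 28*l + 140*r - 14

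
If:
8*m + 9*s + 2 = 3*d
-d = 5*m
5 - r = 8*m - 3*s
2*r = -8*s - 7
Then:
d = -625/466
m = 125/466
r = 61/466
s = -423/466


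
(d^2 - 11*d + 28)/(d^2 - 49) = (d - 4)/(d + 7)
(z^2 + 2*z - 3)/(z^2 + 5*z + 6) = (z - 1)/(z + 2)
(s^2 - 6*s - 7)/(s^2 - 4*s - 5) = (s - 7)/(s - 5)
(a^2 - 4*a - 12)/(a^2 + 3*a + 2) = (a - 6)/(a + 1)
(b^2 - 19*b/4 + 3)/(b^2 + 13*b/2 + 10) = (4*b^2 - 19*b + 12)/(2*(2*b^2 + 13*b + 20))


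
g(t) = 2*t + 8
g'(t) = 2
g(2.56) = 13.12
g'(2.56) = 2.00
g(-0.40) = 7.20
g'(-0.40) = 2.00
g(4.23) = 16.46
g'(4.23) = 2.00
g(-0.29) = 7.42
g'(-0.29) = 2.00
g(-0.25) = 7.50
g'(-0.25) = 2.00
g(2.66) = 13.32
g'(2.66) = 2.00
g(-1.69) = 4.62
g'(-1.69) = 2.00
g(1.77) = 11.54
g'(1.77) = 2.00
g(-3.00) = 2.00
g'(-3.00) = 2.00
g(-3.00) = 2.00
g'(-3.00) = 2.00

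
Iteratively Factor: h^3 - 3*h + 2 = (h + 2)*(h^2 - 2*h + 1) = (h - 1)*(h + 2)*(h - 1)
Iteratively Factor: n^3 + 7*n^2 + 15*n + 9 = (n + 3)*(n^2 + 4*n + 3) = (n + 1)*(n + 3)*(n + 3)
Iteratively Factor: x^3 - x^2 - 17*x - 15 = (x + 3)*(x^2 - 4*x - 5) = (x + 1)*(x + 3)*(x - 5)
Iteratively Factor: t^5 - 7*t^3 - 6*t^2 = (t)*(t^4 - 7*t^2 - 6*t) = t*(t + 2)*(t^3 - 2*t^2 - 3*t) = t^2*(t + 2)*(t^2 - 2*t - 3) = t^2*(t + 1)*(t + 2)*(t - 3)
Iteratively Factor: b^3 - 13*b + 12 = (b - 3)*(b^2 + 3*b - 4) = (b - 3)*(b - 1)*(b + 4)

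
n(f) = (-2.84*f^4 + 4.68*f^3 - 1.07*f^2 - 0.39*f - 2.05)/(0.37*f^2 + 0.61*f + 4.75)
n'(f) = (-0.74*f - 0.61)*(-2.84*f^4 + 4.68*f^3 - 1.07*f^2 - 0.39*f - 2.05)/(0.37*f^2 + 0.61*f + 4.75)^2 + (-11.36*f^3 + 14.04*f^2 - 2.14*f - 0.39)/(0.37*f^2 + 0.61*f + 4.75) = (-2.1016*f^5 - 3.4656*f^4 - 48.2504*f^3 + 66.1816*f^2 - 8.648*f - 0.602)/(0.1369*f^4 + 0.4514*f^3 + 3.8871*f^2 + 5.795*f + 22.5625)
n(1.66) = -0.86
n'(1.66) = -2.31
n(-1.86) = -14.12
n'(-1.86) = 23.38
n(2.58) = -6.33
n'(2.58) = -10.42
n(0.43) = -0.42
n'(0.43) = 0.15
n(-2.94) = -55.45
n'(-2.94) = 53.48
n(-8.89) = -738.92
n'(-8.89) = 164.49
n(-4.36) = -157.26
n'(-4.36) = 88.33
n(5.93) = -120.59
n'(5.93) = -60.13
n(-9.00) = -757.10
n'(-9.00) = 166.17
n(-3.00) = -58.71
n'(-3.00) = 55.14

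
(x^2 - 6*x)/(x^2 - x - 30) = x/(x + 5)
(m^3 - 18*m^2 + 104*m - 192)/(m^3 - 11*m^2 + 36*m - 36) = (m^2 - 12*m + 32)/(m^2 - 5*m + 6)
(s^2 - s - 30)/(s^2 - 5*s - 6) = (s + 5)/(s + 1)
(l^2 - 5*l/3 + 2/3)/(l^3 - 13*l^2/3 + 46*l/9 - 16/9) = 3/(3*l - 8)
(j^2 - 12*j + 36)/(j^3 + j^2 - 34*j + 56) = (j^2 - 12*j + 36)/(j^3 + j^2 - 34*j + 56)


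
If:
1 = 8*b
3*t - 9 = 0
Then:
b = 1/8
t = 3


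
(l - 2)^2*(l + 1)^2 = l^4 - 2*l^3 - 3*l^2 + 4*l + 4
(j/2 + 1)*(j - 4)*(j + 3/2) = j^3/2 - j^2/4 - 11*j/2 - 6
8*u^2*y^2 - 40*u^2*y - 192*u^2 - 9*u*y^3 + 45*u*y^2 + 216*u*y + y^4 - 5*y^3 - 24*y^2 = (-8*u + y)*(-u + y)*(y - 8)*(y + 3)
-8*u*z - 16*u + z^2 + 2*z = (-8*u + z)*(z + 2)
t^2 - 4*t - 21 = (t - 7)*(t + 3)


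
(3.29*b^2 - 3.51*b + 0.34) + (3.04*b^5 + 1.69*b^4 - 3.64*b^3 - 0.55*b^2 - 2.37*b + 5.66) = 3.04*b^5 + 1.69*b^4 - 3.64*b^3 + 2.74*b^2 - 5.88*b + 6.0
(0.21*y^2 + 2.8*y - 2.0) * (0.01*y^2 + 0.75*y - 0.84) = 0.0021*y^4 + 0.1855*y^3 + 1.9036*y^2 - 3.852*y + 1.68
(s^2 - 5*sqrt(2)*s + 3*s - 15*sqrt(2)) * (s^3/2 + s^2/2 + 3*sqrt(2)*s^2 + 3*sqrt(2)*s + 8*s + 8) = s^5/2 + sqrt(2)*s^4/2 + 2*s^4 - 41*s^3/2 + 2*sqrt(2)*s^3 - 88*s^2 - 77*sqrt(2)*s^2/2 - 160*sqrt(2)*s - 66*s - 120*sqrt(2)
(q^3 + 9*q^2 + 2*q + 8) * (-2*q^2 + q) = -2*q^5 - 17*q^4 + 5*q^3 - 14*q^2 + 8*q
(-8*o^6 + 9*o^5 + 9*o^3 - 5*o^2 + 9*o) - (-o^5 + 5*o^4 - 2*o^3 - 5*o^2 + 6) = -8*o^6 + 10*o^5 - 5*o^4 + 11*o^3 + 9*o - 6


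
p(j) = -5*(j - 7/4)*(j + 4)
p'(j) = -10*j - 45/4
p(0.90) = 20.82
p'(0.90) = -20.25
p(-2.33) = 34.07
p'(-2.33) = 12.05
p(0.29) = 31.32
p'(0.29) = -14.15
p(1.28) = 12.41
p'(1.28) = -24.05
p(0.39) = 29.85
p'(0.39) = -15.15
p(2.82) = -36.49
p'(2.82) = -39.45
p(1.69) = 1.71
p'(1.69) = -28.15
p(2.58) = -27.31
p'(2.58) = -37.05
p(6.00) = -212.50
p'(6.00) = -71.25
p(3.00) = -43.75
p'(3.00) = -41.25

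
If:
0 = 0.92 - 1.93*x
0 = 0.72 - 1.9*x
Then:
No Solution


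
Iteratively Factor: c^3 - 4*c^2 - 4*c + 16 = (c - 2)*(c^2 - 2*c - 8) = (c - 4)*(c - 2)*(c + 2)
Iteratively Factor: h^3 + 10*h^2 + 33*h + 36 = (h + 3)*(h^2 + 7*h + 12) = (h + 3)^2*(h + 4)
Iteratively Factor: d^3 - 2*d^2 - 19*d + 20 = (d + 4)*(d^2 - 6*d + 5) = (d - 5)*(d + 4)*(d - 1)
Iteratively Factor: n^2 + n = (n + 1)*(n)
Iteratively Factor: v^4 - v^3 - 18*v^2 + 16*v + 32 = (v + 1)*(v^3 - 2*v^2 - 16*v + 32) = (v - 2)*(v + 1)*(v^2 - 16) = (v - 4)*(v - 2)*(v + 1)*(v + 4)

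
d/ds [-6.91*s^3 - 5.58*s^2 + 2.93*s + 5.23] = -20.73*s^2 - 11.16*s + 2.93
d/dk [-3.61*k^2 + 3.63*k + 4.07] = 3.63 - 7.22*k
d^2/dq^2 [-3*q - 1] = 0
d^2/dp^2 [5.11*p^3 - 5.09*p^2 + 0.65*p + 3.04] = 30.66*p - 10.18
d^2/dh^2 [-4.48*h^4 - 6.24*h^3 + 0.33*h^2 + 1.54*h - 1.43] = -53.76*h^2 - 37.44*h + 0.66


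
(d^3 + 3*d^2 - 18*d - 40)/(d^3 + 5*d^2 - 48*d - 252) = (d^3 + 3*d^2 - 18*d - 40)/(d^3 + 5*d^2 - 48*d - 252)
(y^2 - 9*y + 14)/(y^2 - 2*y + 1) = (y^2 - 9*y + 14)/(y^2 - 2*y + 1)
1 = 1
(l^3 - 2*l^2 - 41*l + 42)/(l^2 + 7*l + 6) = (l^2 - 8*l + 7)/(l + 1)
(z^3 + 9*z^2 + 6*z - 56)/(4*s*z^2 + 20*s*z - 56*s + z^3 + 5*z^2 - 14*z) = (z + 4)/(4*s + z)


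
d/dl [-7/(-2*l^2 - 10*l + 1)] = 14*(-2*l - 5)/(2*l^2 + 10*l - 1)^2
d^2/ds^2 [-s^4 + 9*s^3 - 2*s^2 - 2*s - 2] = -12*s^2 + 54*s - 4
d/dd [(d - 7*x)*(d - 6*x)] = 2*d - 13*x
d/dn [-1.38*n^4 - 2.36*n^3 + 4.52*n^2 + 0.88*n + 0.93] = -5.52*n^3 - 7.08*n^2 + 9.04*n + 0.88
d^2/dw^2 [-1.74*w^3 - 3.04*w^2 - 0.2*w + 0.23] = -10.44*w - 6.08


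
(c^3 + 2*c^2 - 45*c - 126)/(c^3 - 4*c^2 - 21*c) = (c + 6)/c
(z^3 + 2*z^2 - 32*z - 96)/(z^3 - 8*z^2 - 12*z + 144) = (z + 4)/(z - 6)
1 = 1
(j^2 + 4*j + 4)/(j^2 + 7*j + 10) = (j + 2)/(j + 5)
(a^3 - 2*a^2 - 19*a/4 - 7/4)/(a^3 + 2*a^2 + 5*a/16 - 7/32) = 8*(2*a^2 - 5*a - 7)/(16*a^2 + 24*a - 7)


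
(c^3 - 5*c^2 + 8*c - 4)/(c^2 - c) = c - 4 + 4/c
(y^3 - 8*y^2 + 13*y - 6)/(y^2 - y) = y - 7 + 6/y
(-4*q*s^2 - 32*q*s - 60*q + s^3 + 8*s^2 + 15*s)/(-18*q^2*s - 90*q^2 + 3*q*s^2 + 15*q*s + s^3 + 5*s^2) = (4*q*s + 12*q - s^2 - 3*s)/(18*q^2 - 3*q*s - s^2)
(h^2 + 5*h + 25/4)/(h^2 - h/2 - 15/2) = (h + 5/2)/(h - 3)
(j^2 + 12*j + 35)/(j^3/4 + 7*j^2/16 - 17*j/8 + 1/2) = 16*(j^2 + 12*j + 35)/(4*j^3 + 7*j^2 - 34*j + 8)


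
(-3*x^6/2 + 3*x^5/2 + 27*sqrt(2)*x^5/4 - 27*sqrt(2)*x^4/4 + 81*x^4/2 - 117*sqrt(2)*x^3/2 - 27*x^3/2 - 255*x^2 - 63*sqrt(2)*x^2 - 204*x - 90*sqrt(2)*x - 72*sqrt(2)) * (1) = -3*x^6/2 + 3*x^5/2 + 27*sqrt(2)*x^5/4 - 27*sqrt(2)*x^4/4 + 81*x^4/2 - 117*sqrt(2)*x^3/2 - 27*x^3/2 - 255*x^2 - 63*sqrt(2)*x^2 - 204*x - 90*sqrt(2)*x - 72*sqrt(2)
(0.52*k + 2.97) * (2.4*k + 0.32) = 1.248*k^2 + 7.2944*k + 0.9504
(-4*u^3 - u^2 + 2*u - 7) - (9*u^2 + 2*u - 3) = -4*u^3 - 10*u^2 - 4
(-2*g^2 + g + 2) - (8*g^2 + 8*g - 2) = -10*g^2 - 7*g + 4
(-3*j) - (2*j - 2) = 2 - 5*j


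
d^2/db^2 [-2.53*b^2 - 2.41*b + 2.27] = -5.06000000000000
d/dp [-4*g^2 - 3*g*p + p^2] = -3*g + 2*p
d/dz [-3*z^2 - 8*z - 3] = -6*z - 8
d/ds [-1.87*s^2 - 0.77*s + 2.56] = -3.74*s - 0.77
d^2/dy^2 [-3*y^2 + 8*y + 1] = -6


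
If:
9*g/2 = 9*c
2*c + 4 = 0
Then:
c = -2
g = -4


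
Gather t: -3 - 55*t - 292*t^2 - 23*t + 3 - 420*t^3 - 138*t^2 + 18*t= -420*t^3 - 430*t^2 - 60*t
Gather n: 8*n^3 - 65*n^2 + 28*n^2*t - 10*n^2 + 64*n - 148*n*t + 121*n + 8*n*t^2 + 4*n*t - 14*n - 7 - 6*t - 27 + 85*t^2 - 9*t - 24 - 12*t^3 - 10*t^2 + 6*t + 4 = 8*n^3 + n^2*(28*t - 75) + n*(8*t^2 - 144*t + 171) - 12*t^3 + 75*t^2 - 9*t - 54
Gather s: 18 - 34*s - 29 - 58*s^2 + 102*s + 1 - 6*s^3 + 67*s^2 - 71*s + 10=-6*s^3 + 9*s^2 - 3*s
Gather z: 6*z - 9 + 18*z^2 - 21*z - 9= 18*z^2 - 15*z - 18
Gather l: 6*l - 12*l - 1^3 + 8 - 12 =-6*l - 5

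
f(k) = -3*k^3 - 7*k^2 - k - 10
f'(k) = -9*k^2 - 14*k - 1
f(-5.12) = 214.27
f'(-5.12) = -165.25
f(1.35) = -31.49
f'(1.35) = -36.30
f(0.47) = -12.33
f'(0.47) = -9.57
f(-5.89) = 366.05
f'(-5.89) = -230.77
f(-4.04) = 77.61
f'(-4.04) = -91.33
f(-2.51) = -4.15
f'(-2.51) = -22.56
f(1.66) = -44.67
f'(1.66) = -49.04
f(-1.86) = -13.05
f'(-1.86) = -6.10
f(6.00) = -916.00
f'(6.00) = -409.00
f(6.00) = -916.00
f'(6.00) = -409.00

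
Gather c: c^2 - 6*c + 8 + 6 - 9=c^2 - 6*c + 5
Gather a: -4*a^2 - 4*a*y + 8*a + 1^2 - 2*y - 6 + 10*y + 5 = -4*a^2 + a*(8 - 4*y) + 8*y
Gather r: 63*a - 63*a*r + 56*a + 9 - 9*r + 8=119*a + r*(-63*a - 9) + 17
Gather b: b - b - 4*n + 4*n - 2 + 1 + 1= 0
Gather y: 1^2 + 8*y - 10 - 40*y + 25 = 16 - 32*y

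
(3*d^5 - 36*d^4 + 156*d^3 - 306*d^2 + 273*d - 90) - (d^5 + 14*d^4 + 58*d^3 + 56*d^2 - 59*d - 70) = 2*d^5 - 50*d^4 + 98*d^3 - 362*d^2 + 332*d - 20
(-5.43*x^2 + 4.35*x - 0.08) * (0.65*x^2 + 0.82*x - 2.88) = -3.5295*x^4 - 1.6251*x^3 + 19.1534*x^2 - 12.5936*x + 0.2304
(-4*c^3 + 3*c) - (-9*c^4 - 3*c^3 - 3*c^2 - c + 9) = 9*c^4 - c^3 + 3*c^2 + 4*c - 9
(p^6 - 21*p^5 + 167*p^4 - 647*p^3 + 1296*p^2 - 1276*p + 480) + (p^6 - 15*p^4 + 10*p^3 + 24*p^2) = 2*p^6 - 21*p^5 + 152*p^4 - 637*p^3 + 1320*p^2 - 1276*p + 480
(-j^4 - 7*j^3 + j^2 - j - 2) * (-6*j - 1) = 6*j^5 + 43*j^4 + j^3 + 5*j^2 + 13*j + 2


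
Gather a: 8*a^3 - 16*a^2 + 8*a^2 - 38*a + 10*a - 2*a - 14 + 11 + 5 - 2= 8*a^3 - 8*a^2 - 30*a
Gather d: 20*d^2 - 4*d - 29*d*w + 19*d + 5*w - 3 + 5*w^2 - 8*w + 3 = 20*d^2 + d*(15 - 29*w) + 5*w^2 - 3*w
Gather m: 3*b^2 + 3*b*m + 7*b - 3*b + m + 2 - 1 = 3*b^2 + 4*b + m*(3*b + 1) + 1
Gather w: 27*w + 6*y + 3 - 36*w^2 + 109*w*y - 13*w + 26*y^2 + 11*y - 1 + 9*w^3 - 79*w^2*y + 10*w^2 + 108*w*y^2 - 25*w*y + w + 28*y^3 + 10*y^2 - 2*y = 9*w^3 + w^2*(-79*y - 26) + w*(108*y^2 + 84*y + 15) + 28*y^3 + 36*y^2 + 15*y + 2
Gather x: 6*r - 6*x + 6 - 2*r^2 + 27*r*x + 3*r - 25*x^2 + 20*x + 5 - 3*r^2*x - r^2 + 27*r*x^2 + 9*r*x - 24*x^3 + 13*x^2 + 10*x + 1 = -3*r^2 + 9*r - 24*x^3 + x^2*(27*r - 12) + x*(-3*r^2 + 36*r + 24) + 12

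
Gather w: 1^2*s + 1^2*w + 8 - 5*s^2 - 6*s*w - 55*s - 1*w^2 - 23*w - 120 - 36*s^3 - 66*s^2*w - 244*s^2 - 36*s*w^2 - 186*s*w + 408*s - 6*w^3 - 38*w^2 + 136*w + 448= -36*s^3 - 249*s^2 + 354*s - 6*w^3 + w^2*(-36*s - 39) + w*(-66*s^2 - 192*s + 114) + 336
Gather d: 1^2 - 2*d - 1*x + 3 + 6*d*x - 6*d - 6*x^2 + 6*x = d*(6*x - 8) - 6*x^2 + 5*x + 4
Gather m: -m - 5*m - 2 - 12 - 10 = -6*m - 24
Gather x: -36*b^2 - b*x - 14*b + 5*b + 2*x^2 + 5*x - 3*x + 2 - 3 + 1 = -36*b^2 - 9*b + 2*x^2 + x*(2 - b)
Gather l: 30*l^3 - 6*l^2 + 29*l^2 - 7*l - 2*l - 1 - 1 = 30*l^3 + 23*l^2 - 9*l - 2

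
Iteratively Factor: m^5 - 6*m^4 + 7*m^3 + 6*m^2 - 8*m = (m + 1)*(m^4 - 7*m^3 + 14*m^2 - 8*m) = (m - 2)*(m + 1)*(m^3 - 5*m^2 + 4*m) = m*(m - 2)*(m + 1)*(m^2 - 5*m + 4) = m*(m - 2)*(m - 1)*(m + 1)*(m - 4)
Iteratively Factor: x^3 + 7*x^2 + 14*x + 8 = (x + 4)*(x^2 + 3*x + 2) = (x + 2)*(x + 4)*(x + 1)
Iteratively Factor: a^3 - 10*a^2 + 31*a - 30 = (a - 5)*(a^2 - 5*a + 6) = (a - 5)*(a - 2)*(a - 3)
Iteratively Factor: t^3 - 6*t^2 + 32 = (t + 2)*(t^2 - 8*t + 16) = (t - 4)*(t + 2)*(t - 4)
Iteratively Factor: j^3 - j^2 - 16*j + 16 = (j + 4)*(j^2 - 5*j + 4) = (j - 4)*(j + 4)*(j - 1)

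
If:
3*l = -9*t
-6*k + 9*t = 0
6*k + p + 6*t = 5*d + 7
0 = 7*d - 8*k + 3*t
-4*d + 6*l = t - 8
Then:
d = 72/169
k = 84/169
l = -168/169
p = 703/169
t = 56/169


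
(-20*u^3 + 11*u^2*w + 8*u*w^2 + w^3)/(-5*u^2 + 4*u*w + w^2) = 4*u + w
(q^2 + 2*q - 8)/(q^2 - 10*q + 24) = (q^2 + 2*q - 8)/(q^2 - 10*q + 24)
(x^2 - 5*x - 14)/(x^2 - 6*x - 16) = (x - 7)/(x - 8)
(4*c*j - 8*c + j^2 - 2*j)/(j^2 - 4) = (4*c + j)/(j + 2)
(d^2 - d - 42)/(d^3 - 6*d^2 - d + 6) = (d^2 - d - 42)/(d^3 - 6*d^2 - d + 6)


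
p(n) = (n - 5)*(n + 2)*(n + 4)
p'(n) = (n - 5)*(n + 2) + (n - 5)*(n + 4) + (n + 2)*(n + 4)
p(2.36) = -73.21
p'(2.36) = -0.57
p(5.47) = 33.25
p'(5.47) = 78.70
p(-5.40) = -49.50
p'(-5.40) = 54.68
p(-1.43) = -9.42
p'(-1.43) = -18.73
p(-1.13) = -15.31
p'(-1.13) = -20.43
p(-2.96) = 7.95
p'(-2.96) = -1.64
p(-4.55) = -13.39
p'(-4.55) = 31.01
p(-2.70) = 7.01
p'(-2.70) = -5.53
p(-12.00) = -1360.00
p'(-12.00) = 386.00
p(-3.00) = 8.00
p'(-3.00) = -1.00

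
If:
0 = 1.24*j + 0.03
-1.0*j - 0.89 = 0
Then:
No Solution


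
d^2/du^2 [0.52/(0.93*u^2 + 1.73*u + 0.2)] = (-0.899496*u^2 - 1.673256*u + 0.52*(1.86*u + 1.73)*(3.72*u + 3.46) - 0.19344)/(0.93*u^2 + 1.73*u + 0.2)^3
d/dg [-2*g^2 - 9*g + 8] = -4*g - 9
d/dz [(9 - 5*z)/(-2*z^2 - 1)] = (-10*z^2 + 36*z + 5)/(4*z^4 + 4*z^2 + 1)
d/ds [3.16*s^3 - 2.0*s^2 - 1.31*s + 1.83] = 9.48*s^2 - 4.0*s - 1.31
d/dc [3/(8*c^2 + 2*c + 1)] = 6*(-8*c - 1)/(8*c^2 + 2*c + 1)^2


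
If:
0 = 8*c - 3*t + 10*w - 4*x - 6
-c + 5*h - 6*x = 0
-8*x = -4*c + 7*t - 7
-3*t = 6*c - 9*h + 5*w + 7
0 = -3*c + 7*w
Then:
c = 16387/17862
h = 29477/17862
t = 379/2977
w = 2341/5954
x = 21833/17862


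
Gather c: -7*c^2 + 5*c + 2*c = -7*c^2 + 7*c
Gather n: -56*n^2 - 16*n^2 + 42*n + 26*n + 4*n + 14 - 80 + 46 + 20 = -72*n^2 + 72*n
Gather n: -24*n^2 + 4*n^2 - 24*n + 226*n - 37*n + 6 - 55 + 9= -20*n^2 + 165*n - 40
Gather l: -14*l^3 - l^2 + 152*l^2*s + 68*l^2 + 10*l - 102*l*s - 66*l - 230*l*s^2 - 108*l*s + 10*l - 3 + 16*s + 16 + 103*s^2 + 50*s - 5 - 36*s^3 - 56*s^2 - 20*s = -14*l^3 + l^2*(152*s + 67) + l*(-230*s^2 - 210*s - 46) - 36*s^3 + 47*s^2 + 46*s + 8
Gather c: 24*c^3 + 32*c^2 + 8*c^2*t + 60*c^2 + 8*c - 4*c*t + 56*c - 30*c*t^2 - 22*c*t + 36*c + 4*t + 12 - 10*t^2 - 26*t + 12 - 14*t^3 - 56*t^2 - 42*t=24*c^3 + c^2*(8*t + 92) + c*(-30*t^2 - 26*t + 100) - 14*t^3 - 66*t^2 - 64*t + 24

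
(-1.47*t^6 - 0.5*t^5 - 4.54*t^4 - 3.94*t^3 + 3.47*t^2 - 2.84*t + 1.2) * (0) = 0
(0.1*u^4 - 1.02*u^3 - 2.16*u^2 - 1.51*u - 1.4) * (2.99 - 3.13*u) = -0.313*u^5 + 3.4916*u^4 + 3.711*u^3 - 1.7321*u^2 - 0.1329*u - 4.186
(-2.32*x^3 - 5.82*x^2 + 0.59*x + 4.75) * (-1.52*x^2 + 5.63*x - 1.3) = 3.5264*x^5 - 4.2152*x^4 - 30.6474*x^3 + 3.6677*x^2 + 25.9755*x - 6.175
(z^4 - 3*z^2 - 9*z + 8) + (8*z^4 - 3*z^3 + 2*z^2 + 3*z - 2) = 9*z^4 - 3*z^3 - z^2 - 6*z + 6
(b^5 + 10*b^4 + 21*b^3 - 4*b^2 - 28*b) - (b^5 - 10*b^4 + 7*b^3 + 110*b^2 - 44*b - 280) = 20*b^4 + 14*b^3 - 114*b^2 + 16*b + 280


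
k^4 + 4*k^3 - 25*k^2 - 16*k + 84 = (k - 3)*(k - 2)*(k + 2)*(k + 7)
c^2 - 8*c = c*(c - 8)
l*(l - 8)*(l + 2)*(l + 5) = l^4 - l^3 - 46*l^2 - 80*l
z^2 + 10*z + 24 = (z + 4)*(z + 6)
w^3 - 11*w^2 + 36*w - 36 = (w - 6)*(w - 3)*(w - 2)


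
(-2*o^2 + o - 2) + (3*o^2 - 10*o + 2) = o^2 - 9*o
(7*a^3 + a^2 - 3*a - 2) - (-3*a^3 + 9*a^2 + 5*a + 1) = 10*a^3 - 8*a^2 - 8*a - 3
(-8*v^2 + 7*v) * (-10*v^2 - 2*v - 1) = 80*v^4 - 54*v^3 - 6*v^2 - 7*v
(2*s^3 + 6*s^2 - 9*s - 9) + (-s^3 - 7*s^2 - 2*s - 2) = s^3 - s^2 - 11*s - 11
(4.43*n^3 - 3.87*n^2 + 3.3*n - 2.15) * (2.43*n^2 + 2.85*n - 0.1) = 10.7649*n^5 + 3.2214*n^4 - 3.4535*n^3 + 4.5675*n^2 - 6.4575*n + 0.215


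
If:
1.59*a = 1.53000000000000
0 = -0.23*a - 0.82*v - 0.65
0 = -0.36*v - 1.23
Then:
No Solution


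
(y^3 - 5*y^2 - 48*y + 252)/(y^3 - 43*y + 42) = (y - 6)/(y - 1)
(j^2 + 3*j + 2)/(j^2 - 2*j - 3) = (j + 2)/(j - 3)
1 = 1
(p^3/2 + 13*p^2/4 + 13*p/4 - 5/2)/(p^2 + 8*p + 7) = (2*p^3 + 13*p^2 + 13*p - 10)/(4*(p^2 + 8*p + 7))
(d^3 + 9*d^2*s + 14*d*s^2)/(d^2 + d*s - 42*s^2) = d*(-d - 2*s)/(-d + 6*s)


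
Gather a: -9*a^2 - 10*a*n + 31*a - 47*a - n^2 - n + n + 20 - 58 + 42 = -9*a^2 + a*(-10*n - 16) - n^2 + 4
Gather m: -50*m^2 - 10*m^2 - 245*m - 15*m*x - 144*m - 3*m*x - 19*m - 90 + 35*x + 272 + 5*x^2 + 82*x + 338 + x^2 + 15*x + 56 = -60*m^2 + m*(-18*x - 408) + 6*x^2 + 132*x + 576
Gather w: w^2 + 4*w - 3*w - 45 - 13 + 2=w^2 + w - 56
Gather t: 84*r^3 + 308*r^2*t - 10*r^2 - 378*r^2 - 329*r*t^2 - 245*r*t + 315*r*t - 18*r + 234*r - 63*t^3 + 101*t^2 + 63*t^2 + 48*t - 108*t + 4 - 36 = 84*r^3 - 388*r^2 + 216*r - 63*t^3 + t^2*(164 - 329*r) + t*(308*r^2 + 70*r - 60) - 32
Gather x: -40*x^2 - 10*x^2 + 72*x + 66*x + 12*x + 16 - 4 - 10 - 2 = -50*x^2 + 150*x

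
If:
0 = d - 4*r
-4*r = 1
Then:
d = -1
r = -1/4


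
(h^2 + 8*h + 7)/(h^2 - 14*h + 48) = (h^2 + 8*h + 7)/(h^2 - 14*h + 48)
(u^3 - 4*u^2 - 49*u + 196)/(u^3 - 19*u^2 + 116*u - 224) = (u + 7)/(u - 8)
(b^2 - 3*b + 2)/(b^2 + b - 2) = (b - 2)/(b + 2)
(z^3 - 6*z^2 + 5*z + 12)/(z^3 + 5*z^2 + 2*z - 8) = (z^3 - 6*z^2 + 5*z + 12)/(z^3 + 5*z^2 + 2*z - 8)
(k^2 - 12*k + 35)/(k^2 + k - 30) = (k - 7)/(k + 6)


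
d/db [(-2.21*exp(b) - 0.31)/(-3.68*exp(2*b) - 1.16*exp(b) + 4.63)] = (-(2.21*exp(b) + 0.31)*(7.36*exp(b) + 1.16) + 8.1328*exp(2*b) + 2.5636*exp(b) - 10.2323)*exp(b)/(3.68*exp(2*b) + 1.16*exp(b) - 4.63)^2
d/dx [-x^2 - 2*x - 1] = -2*x - 2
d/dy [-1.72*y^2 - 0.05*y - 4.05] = -3.44*y - 0.05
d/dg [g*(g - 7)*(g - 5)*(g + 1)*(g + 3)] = 5*g^4 - 32*g^3 - 30*g^2 + 208*g + 105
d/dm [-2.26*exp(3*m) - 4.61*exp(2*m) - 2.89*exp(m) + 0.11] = (-6.78*exp(2*m) - 9.22*exp(m) - 2.89)*exp(m)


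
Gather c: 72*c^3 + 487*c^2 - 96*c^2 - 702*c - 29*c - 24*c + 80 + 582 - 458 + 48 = 72*c^3 + 391*c^2 - 755*c + 252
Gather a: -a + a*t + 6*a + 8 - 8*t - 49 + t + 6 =a*(t + 5) - 7*t - 35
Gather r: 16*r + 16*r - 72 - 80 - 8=32*r - 160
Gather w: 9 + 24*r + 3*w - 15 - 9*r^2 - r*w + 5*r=-9*r^2 + 29*r + w*(3 - r) - 6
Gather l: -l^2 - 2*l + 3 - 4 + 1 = -l^2 - 2*l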